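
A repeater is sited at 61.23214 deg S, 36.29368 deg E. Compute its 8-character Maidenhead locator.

KC88ds54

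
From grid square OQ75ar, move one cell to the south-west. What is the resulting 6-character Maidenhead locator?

Longitude subsquare a = 0; −1 → -1, wraps to 23 = x, carry into square.
Longitude square 7; −1 → 6.
Latitude subsquare r = 17; −1 → 16 = q.

OQ65xq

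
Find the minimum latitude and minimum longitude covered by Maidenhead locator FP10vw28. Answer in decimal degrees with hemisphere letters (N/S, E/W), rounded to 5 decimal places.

Field F=5, P=15: +5·20° lon, +15·10° lat → SW at lon -80°, lat 60°.
Square 1, 0: +1·2° lon, +0·1° lat → SW at lon -78°, lat 60°.
Subsquare v=21, w=22: +21·0.0833333° lon, +22·0.0416667° lat → SW at lon -76.25°, lat 60.9167°.
Extended square 2, 8: +2·0.00833333° lon, +8·0.00416667° lat → SW at lon -76.2333°, lat 60.95°.
latitude 60.95000° N, longitude 76.23333° W.

60.95000° N, 76.23333° W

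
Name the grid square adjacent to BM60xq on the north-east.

Longitude subsquare x = 23; +1 → 24, wraps to 0 = a, carry into square.
Longitude square 6; +1 → 7.
Latitude subsquare q = 16; +1 → 17 = r.

BM70ar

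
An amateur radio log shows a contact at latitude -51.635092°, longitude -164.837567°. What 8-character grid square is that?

AD78ni97

Add 180° to longitude and 90° to latitude: 15.16243, 38.36491.
Field: 15.16243/20 → 0 → A, 38.36491/10 → 3 → D; chars AD.
Square: 15.16243/2 → 7, 8.36491/1 → 8; chars 78.
Subsquare: 1.16243/0.0833333 → 13 → n, 0.36491/0.0416667 → 8 → i; chars ni.
Extended square: 0.07910/0.00833333 → 9, 0.03157/0.00416667 → 7; chars 97.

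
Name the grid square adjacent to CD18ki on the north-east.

Longitude subsquare k = 10; +1 → 11 = l.
Latitude subsquare i = 8; +1 → 9 = j.

CD18lj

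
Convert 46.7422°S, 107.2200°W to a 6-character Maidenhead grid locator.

DE63jg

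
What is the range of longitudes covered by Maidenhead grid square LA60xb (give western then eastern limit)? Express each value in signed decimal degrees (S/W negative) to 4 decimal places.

Field L=11, A=0: +11·20° lon, +0·10° lat → SW at lon 40°, lat -90°.
Square 6, 0: +6·2° lon, +0·1° lat → SW at lon 52°, lat -90°.
Subsquare x=23, b=1: +23·0.0833333° lon, +1·0.0416667° lat → SW at lon 53.9167°, lat -89.9583°.
Cell spans 0.0833333° lon × 0.0416667° lat.
west 53.9167, east 54.0000.

53.9167, 54.0000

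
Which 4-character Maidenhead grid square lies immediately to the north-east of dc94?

EC05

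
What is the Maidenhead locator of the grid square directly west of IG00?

Longitude square 0; −1 → -1, wraps to 9, carry into field.
Longitude field I = 8; −1 → 7 = H.
The latitude characters are unchanged.

HG90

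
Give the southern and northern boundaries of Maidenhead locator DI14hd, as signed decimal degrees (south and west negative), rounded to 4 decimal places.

Field D=3, I=8: +3·20° lon, +8·10° lat → SW at lon -120°, lat -10°.
Square 1, 4: +1·2° lon, +4·1° lat → SW at lon -118°, lat -6°.
Subsquare h=7, d=3: +7·0.0833333° lon, +3·0.0416667° lat → SW at lon -117.417°, lat -5.875°.
Cell spans 0.0833333° lon × 0.0416667° lat.
south -5.8750, north -5.8333.

-5.8750, -5.8333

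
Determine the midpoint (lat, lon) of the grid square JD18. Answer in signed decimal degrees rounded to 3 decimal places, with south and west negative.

-51.500, 3.000

Field J=9, D=3: +9·20° lon, +3·10° lat → SW at lon 0°, lat -60°.
Square 1, 8: +1·2° lon, +8·1° lat → SW at lon 2°, lat -52°.
Cell spans 2° lon × 1° lat. Centre is SW corner plus half of each.
latitude -51.500, longitude 3.000.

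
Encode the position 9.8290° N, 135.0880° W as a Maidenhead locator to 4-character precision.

Add 180° to longitude and 90° to latitude: 44.91, 99.83.
Field: 44.91/20 → 2 → C, 99.83/10 → 9 → J; chars CJ.
Square: 4.91/2 → 2, 9.83/1 → 9; chars 29.

CJ29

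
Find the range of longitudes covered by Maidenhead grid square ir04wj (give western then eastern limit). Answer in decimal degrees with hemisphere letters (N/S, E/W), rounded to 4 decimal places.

Field I=8, R=17: +8·20° lon, +17·10° lat → SW at lon -20°, lat 80°.
Square 0, 4: +0·2° lon, +4·1° lat → SW at lon -20°, lat 84°.
Subsquare w=22, j=9: +22·0.0833333° lon, +9·0.0416667° lat → SW at lon -18.1667°, lat 84.375°.
Cell spans 0.0833333° lon × 0.0416667° lat.
west 18.1667° W, east 18.0833° W.

18.1667° W, 18.0833° W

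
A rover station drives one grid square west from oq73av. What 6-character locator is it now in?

OQ63xv

Longitude subsquare a = 0; −1 → -1, wraps to 23 = x, carry into square.
Longitude square 7; −1 → 6.
The latitude characters are unchanged.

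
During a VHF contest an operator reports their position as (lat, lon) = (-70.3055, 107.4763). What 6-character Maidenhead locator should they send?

OB39rq

Add 180° to longitude and 90° to latitude: 287.4763, 19.6945.
Field: lon ⌊287.4763/20⌋ = 14 → O; lat ⌊19.6945/10⌋ = 1 → B.
Square: lon ⌊7.4763/2⌋ = 3; lat ⌊9.6945/1⌋ = 9.
Subsquare: lon ⌊1.4763/0.0833333⌋ = 17 → r; lat ⌊0.6945/0.0416667⌋ = 16 → q.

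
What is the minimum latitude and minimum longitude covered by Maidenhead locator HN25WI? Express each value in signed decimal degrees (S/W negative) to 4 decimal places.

Field H=7, N=13: +7·20° lon, +13·10° lat → SW at lon -40°, lat 40°.
Square 2, 5: +2·2° lon, +5·1° lat → SW at lon -36°, lat 45°.
Subsquare w=22, i=8: +22·0.0833333° lon, +8·0.0416667° lat → SW at lon -34.1667°, lat 45.3333°.
latitude 45.3333, longitude -34.1667.

45.3333, -34.1667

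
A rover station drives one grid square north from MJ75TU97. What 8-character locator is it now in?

MJ75tu98

Latitude extended square 7; +1 → 8.
The longitude characters are unchanged.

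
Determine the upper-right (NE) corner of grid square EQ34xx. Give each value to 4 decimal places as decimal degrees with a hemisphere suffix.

75.0000° N, 92.0000° W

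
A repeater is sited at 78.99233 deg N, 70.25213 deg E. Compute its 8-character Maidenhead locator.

Shift to the Maidenhead origin (180°W, 90°S): lon 250.25213, lat 168.99233.
Field: 250.25213/20 → 12 → M, 168.99233/10 → 16 → Q; chars MQ.
Square: 10.25213/2 → 5, 8.99233/1 → 8; chars 58.
Subsquare: 0.25213/0.0833333 → 3 → d, 0.99233/0.0416667 → 23 → x; chars dx.
Extended square: 0.00213/0.00833333 → 0, 0.03400/0.00416667 → 8; chars 08.

MQ58dx08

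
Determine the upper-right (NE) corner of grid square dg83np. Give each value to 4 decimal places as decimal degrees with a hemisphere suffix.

Field D=3, G=6: +3·20° lon, +6·10° lat → SW at lon -120°, lat -30°.
Square 8, 3: +8·2° lon, +3·1° lat → SW at lon -104°, lat -27°.
Subsquare n=13, p=15: +13·0.0833333° lon, +15·0.0416667° lat → SW at lon -102.917°, lat -26.375°.
Cell spans 0.0833333° lon × 0.0416667° lat. NE corner is SW corner plus one full cell.
latitude 26.3333° S, longitude 102.8333° W.

26.3333° S, 102.8333° W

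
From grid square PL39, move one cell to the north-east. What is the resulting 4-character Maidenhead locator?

Longitude square 3; +1 → 4.
Latitude square 9; +1 → 10, wraps to 0, carry into field.
Latitude field L = 11; +1 → 12 = M.

PM40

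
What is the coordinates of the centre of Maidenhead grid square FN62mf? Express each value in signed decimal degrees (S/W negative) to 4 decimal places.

Field F=5, N=13: +5·20° lon, +13·10° lat → SW at lon -80°, lat 40°.
Square 6, 2: +6·2° lon, +2·1° lat → SW at lon -68°, lat 42°.
Subsquare m=12, f=5: +12·0.0833333° lon, +5·0.0416667° lat → SW at lon -67°, lat 42.2083°.
Cell spans 0.0833333° lon × 0.0416667° lat. Centre is SW corner plus half of each.
latitude 42.2292, longitude -66.9583.

42.2292, -66.9583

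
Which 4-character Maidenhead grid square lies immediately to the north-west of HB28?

HB19

Longitude square 2; −1 → 1.
Latitude square 8; +1 → 9.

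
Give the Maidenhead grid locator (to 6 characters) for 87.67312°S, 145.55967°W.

Offset from 180°W / 90°S: lon 34.4403°, lat 2.3269°.
Field (20°×10°, letters A–R): lon ⌊34.4403/20⌋ = 1 → B; lat ⌊2.3269/10⌋ = 0 → A.
Square (2°×1°, digits 0–9): lon ⌊14.4403/2⌋ = 7; lat ⌊2.3269/1⌋ = 2.
Subsquare (5′×2.5′, letters a–x): lon ⌊0.4403/0.0833333⌋ = 5 → f; lat ⌊0.3269/0.0416667⌋ = 7 → h.

BA72fh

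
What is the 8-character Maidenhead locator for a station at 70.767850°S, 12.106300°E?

JB69bf25

Shift to the Maidenhead origin (180°W, 90°S): lon 192.10630, lat 19.23215.
Field (20°×10°, letters A–R): lon ⌊192.10630/20⌋ = 9 → J; lat ⌊19.23215/10⌋ = 1 → B.
Square (2°×1°, digits 0–9): lon ⌊12.10630/2⌋ = 6; lat ⌊9.23215/1⌋ = 9.
Subsquare (5′×2.5′, letters a–x): lon ⌊0.10630/0.0833333⌋ = 1 → b; lat ⌊0.23215/0.0416667⌋ = 5 → f.
Extended square (30″×15″, digits 0–9): lon ⌊0.02297/0.00833333⌋ = 2; lat ⌊0.02382/0.00416667⌋ = 5.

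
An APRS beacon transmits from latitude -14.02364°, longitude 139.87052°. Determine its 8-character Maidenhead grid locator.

PH95wx44

Add 180° to longitude and 90° to latitude: 319.87052, 75.97636.
Field: lon ⌊319.87052/20⌋ = 15 → P; lat ⌊75.97636/10⌋ = 7 → H.
Square: lon ⌊19.87052/2⌋ = 9; lat ⌊5.97636/1⌋ = 5.
Subsquare: lon ⌊1.87052/0.0833333⌋ = 22 → w; lat ⌊0.97636/0.0416667⌋ = 23 → x.
Extended square: lon ⌊0.03719/0.00833333⌋ = 4; lat ⌊0.01803/0.00416667⌋ = 4.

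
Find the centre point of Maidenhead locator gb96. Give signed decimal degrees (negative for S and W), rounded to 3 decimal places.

-73.500, -41.000

Field G=6, B=1: +6·20° lon, +1·10° lat → SW at lon -60°, lat -80°.
Square 9, 6: +9·2° lon, +6·1° lat → SW at lon -42°, lat -74°.
Cell spans 2° lon × 1° lat. Centre is SW corner plus half of each.
latitude -73.500, longitude -41.000.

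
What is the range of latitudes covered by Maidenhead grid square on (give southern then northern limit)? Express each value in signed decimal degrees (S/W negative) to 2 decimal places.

Field O=14, N=13: +14·20° lon, +13·10° lat → SW at lon 100°, lat 40°.
Cell spans 20° lon × 10° lat.
south 40.00, north 50.00.

40.00, 50.00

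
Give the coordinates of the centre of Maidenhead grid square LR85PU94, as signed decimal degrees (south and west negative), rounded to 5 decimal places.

85.85208, 57.32917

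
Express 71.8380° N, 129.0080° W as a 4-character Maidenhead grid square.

CQ51

Add 180° to longitude and 90° to latitude: 50.99, 161.84.
Field (20°×10°, letters A–R): 50.99/20 → 2 → C, 161.84/10 → 16 → Q; chars CQ.
Square (2°×1°, digits 0–9): 10.99/2 → 5, 1.84/1 → 1; chars 51.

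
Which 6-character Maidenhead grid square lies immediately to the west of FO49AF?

FO39xf

Longitude subsquare a = 0; −1 → -1, wraps to 23 = x, carry into square.
Longitude square 4; −1 → 3.
The latitude characters are unchanged.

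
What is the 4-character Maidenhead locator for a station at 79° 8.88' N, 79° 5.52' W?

Shift to the Maidenhead origin (180°W, 90°S): lon 100.91, lat 169.15.
Field: lon ⌊100.91/20⌋ = 5 → F; lat ⌊169.15/10⌋ = 16 → Q.
Square: lon ⌊0.91/2⌋ = 0; lat ⌊9.15/1⌋ = 9.

FQ09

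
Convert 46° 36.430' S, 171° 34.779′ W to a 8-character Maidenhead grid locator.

AE43fj04

Add 180° to longitude and 90° to latitude: 8.42035, 43.39283.
Field: lon ⌊8.42035/20⌋ = 0 → A; lat ⌊43.39283/10⌋ = 4 → E.
Square: lon ⌊8.42035/2⌋ = 4; lat ⌊3.39283/1⌋ = 3.
Subsquare: lon ⌊0.42035/0.0833333⌋ = 5 → f; lat ⌊0.39283/0.0416667⌋ = 9 → j.
Extended square: lon ⌊0.00368/0.00833333⌋ = 0; lat ⌊0.01783/0.00416667⌋ = 4.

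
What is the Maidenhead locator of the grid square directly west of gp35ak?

GP25xk

Longitude subsquare a = 0; −1 → -1, wraps to 23 = x, carry into square.
Longitude square 3; −1 → 2.
The latitude characters are unchanged.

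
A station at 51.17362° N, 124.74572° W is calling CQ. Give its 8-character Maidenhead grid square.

CO71pe01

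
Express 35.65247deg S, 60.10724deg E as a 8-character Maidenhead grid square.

Offset from 180°W / 90°S: lon 240.10724°, lat 54.34753°.
Field: 240.10724/20 → 12 → M, 54.34753/10 → 5 → F; chars MF.
Square: 0.10724/2 → 0, 4.34753/1 → 4; chars 04.
Subsquare: 0.10724/0.0833333 → 1 → b, 0.34753/0.0416667 → 8 → i; chars bi.
Extended square: 0.02391/0.00833333 → 2, 0.01420/0.00416667 → 3; chars 23.

MF04bi23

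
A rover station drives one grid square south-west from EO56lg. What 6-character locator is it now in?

Longitude subsquare l = 11; −1 → 10 = k.
Latitude subsquare g = 6; −1 → 5 = f.

EO56kf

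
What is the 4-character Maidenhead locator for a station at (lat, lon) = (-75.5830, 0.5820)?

JB04

Offset from 180°W / 90°S: lon 180.58°, lat 14.42°.
Field (20°×10°, letters A–R): lon ⌊180.58/20⌋ = 9 → J; lat ⌊14.42/10⌋ = 1 → B.
Square (2°×1°, digits 0–9): lon ⌊0.58/2⌋ = 0; lat ⌊4.42/1⌋ = 4.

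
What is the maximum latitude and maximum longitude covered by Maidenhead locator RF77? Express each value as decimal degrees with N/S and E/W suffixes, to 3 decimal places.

32.000° S, 176.000° E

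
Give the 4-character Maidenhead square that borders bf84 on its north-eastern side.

Longitude square 8; +1 → 9.
Latitude square 4; +1 → 5.

BF95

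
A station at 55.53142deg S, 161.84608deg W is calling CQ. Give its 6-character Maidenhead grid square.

AD94bl

Add 180° to longitude and 90° to latitude: 18.1539, 34.4686.
Field (20°×10°, letters A–R): lon ⌊18.1539/20⌋ = 0 → A; lat ⌊34.4686/10⌋ = 3 → D.
Square (2°×1°, digits 0–9): lon ⌊18.1539/2⌋ = 9; lat ⌊4.4686/1⌋ = 4.
Subsquare (5′×2.5′, letters a–x): lon ⌊0.1539/0.0833333⌋ = 1 → b; lat ⌊0.4686/0.0416667⌋ = 11 → l.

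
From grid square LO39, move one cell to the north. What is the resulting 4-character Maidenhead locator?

LP30

Latitude square 9; +1 → 10, wraps to 0, carry into field.
Latitude field O = 14; +1 → 15 = P.
The longitude characters are unchanged.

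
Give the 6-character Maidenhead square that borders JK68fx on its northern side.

Latitude subsquare x = 23; +1 → 24, wraps to 0 = a, carry into square.
Latitude square 8; +1 → 9.
The longitude characters are unchanged.

JK69fa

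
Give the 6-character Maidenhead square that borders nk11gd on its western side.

Longitude subsquare g = 6; −1 → 5 = f.
The latitude characters are unchanged.

NK11fd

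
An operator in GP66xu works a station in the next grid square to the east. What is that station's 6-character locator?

GP76au

Longitude subsquare x = 23; +1 → 24, wraps to 0 = a, carry into square.
Longitude square 6; +1 → 7.
The latitude characters are unchanged.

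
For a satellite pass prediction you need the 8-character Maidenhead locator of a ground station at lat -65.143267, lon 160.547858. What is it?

Add 180° to longitude and 90° to latitude: 340.54786, 24.85673.
Field (20°×10°, letters A–R): lon ⌊340.54786/20⌋ = 17 → R; lat ⌊24.85673/10⌋ = 2 → C.
Square (2°×1°, digits 0–9): lon ⌊0.54786/2⌋ = 0; lat ⌊4.85673/1⌋ = 4.
Subsquare (5′×2.5′, letters a–x): lon ⌊0.54786/0.0833333⌋ = 6 → g; lat ⌊0.85673/0.0416667⌋ = 20 → u.
Extended square (30″×15″, digits 0–9): lon ⌊0.04786/0.00833333⌋ = 5; lat ⌊0.02340/0.00416667⌋ = 5.

RC04gu55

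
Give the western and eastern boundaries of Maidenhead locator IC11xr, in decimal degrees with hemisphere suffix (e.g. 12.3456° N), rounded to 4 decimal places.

Field I=8, C=2: +8·20° lon, +2·10° lat → SW at lon -20°, lat -70°.
Square 1, 1: +1·2° lon, +1·1° lat → SW at lon -18°, lat -69°.
Subsquare x=23, r=17: +23·0.0833333° lon, +17·0.0416667° lat → SW at lon -16.0833°, lat -68.2917°.
Cell spans 0.0833333° lon × 0.0416667° lat.
west 16.0833° W, east 16.0000° W.

16.0833° W, 16.0000° W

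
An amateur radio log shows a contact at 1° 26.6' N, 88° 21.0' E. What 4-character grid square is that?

NJ41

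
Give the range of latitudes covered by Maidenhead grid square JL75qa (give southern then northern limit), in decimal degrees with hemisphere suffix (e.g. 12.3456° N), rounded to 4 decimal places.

25.0000° N, 25.0417° N

Field J=9, L=11: +9·20° lon, +11·10° lat → SW at lon 0°, lat 20°.
Square 7, 5: +7·2° lon, +5·1° lat → SW at lon 14°, lat 25°.
Subsquare q=16, a=0: +16·0.0833333° lon, +0·0.0416667° lat → SW at lon 15.3333°, lat 25°.
Cell spans 0.0833333° lon × 0.0416667° lat.
south 25.0000° N, north 25.0417° N.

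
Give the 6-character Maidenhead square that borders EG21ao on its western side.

EG11xo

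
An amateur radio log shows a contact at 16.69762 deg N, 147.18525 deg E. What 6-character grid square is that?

QK36oq

Shift to the Maidenhead origin (180°W, 90°S): lon 327.1852, lat 106.6976.
Field (20°×10°, letters A–R): 327.1852/20 → 16 → Q, 106.6976/10 → 10 → K; chars QK.
Square (2°×1°, digits 0–9): 7.1852/2 → 3, 6.6976/1 → 6; chars 36.
Subsquare (5′×2.5′, letters a–x): 1.1852/0.0833333 → 14 → o, 0.6976/0.0416667 → 16 → q; chars oq.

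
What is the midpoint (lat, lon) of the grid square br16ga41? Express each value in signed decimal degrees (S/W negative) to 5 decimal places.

Field B=1, R=17: +1·20° lon, +17·10° lat → SW at lon -160°, lat 80°.
Square 1, 6: +1·2° lon, +6·1° lat → SW at lon -158°, lat 86°.
Subsquare g=6, a=0: +6·0.0833333° lon, +0·0.0416667° lat → SW at lon -157.5°, lat 86°.
Extended square 4, 1: +4·0.00833333° lon, +1·0.00416667° lat → SW at lon -157.467°, lat 86.0042°.
Cell spans 0.00833333° lon × 0.00416667° lat. Centre is SW corner plus half of each.
latitude 86.00625, longitude -157.46250.

86.00625, -157.46250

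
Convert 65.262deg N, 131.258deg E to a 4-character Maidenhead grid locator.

PP55

Shift to the Maidenhead origin (180°W, 90°S): lon 311.26, lat 155.26.
Field: 311.26/20 → 15 → P, 155.26/10 → 15 → P; chars PP.
Square: 11.26/2 → 5, 5.26/1 → 5; chars 55.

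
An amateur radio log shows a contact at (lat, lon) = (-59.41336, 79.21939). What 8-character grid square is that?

MD90oo60

Shift to the Maidenhead origin (180°W, 90°S): lon 259.21939, lat 30.58664.
Field: lon ⌊259.21939/20⌋ = 12 → M; lat ⌊30.58664/10⌋ = 3 → D.
Square: lon ⌊19.21939/2⌋ = 9; lat ⌊0.58664/1⌋ = 0.
Subsquare: lon ⌊1.21939/0.0833333⌋ = 14 → o; lat ⌊0.58664/0.0416667⌋ = 14 → o.
Extended square: lon ⌊0.05272/0.00833333⌋ = 6; lat ⌊0.00331/0.00416667⌋ = 0.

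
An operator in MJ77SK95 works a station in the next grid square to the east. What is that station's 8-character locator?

Longitude extended square 9; +1 → 10, wraps to 0, carry into subsquare.
Longitude subsquare s = 18; +1 → 19 = t.
The latitude characters are unchanged.

MJ77tk05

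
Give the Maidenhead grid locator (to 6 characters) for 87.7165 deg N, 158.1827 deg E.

Add 180° to longitude and 90° to latitude: 338.1827, 177.7165.
Field: 338.1827/20 → 16 → Q, 177.7165/10 → 17 → R; chars QR.
Square: 18.1827/2 → 9, 7.7165/1 → 7; chars 97.
Subsquare: 0.1827/0.0833333 → 2 → c, 0.7165/0.0416667 → 17 → r; chars cr.

QR97cr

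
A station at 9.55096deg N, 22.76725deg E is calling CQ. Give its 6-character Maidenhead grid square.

Offset from 180°W / 90°S: lon 202.7672°, lat 99.5510°.
Field (20°×10°, letters A–R): lon ⌊202.7672/20⌋ = 10 → K; lat ⌊99.5510/10⌋ = 9 → J.
Square (2°×1°, digits 0–9): lon ⌊2.7672/2⌋ = 1; lat ⌊9.5510/1⌋ = 9.
Subsquare (5′×2.5′, letters a–x): lon ⌊0.7672/0.0833333⌋ = 9 → j; lat ⌊0.5510/0.0416667⌋ = 13 → n.

KJ19jn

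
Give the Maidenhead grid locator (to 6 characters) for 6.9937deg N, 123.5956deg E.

PJ16tx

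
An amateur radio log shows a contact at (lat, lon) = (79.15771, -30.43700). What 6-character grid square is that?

Offset from 180°W / 90°S: lon 149.5630°, lat 169.1577°.
Field (20°×10°, letters A–R): lon ⌊149.5630/20⌋ = 7 → H; lat ⌊169.1577/10⌋ = 16 → Q.
Square (2°×1°, digits 0–9): lon ⌊9.5630/2⌋ = 4; lat ⌊9.1577/1⌋ = 9.
Subsquare (5′×2.5′, letters a–x): lon ⌊1.5630/0.0833333⌋ = 18 → s; lat ⌊0.1577/0.0416667⌋ = 3 → d.

HQ49sd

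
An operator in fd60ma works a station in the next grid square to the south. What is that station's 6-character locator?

Latitude subsquare a = 0; −1 → -1, wraps to 23 = x, carry into square.
Latitude square 0; −1 → -1, wraps to 9, carry into field.
Latitude field D = 3; −1 → 2 = C.
The longitude characters are unchanged.

FC69mx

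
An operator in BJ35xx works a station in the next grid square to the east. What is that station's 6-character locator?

BJ45ax

Longitude subsquare x = 23; +1 → 24, wraps to 0 = a, carry into square.
Longitude square 3; +1 → 4.
The latitude characters are unchanged.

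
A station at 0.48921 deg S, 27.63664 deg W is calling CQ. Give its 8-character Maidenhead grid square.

Add 180° to longitude and 90° to latitude: 152.36336, 89.51079.
Field: lon ⌊152.36336/20⌋ = 7 → H; lat ⌊89.51079/10⌋ = 8 → I.
Square: lon ⌊12.36336/2⌋ = 6; lat ⌊9.51079/1⌋ = 9.
Subsquare: lon ⌊0.36336/0.0833333⌋ = 4 → e; lat ⌊0.51079/0.0416667⌋ = 12 → m.
Extended square: lon ⌊0.03003/0.00833333⌋ = 3; lat ⌊0.01079/0.00416667⌋ = 2.

HI69em32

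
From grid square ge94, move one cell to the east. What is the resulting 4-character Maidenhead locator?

HE04

Longitude square 9; +1 → 10, wraps to 0, carry into field.
Longitude field G = 6; +1 → 7 = H.
The latitude characters are unchanged.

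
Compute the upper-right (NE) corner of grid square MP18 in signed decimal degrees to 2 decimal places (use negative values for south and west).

Field M=12, P=15: +12·20° lon, +15·10° lat → SW at lon 60°, lat 60°.
Square 1, 8: +1·2° lon, +8·1° lat → SW at lon 62°, lat 68°.
Cell spans 2° lon × 1° lat. NE corner is SW corner plus one full cell.
latitude 69.00, longitude 64.00.

69.00, 64.00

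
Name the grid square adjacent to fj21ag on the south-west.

Longitude subsquare a = 0; −1 → -1, wraps to 23 = x, carry into square.
Longitude square 2; −1 → 1.
Latitude subsquare g = 6; −1 → 5 = f.

FJ11xf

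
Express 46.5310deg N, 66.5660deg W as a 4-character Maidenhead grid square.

FN66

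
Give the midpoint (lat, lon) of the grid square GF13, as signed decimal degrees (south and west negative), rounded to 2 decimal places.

-36.50, -57.00

Field G=6, F=5: +6·20° lon, +5·10° lat → SW at lon -60°, lat -40°.
Square 1, 3: +1·2° lon, +3·1° lat → SW at lon -58°, lat -37°.
Cell spans 2° lon × 1° lat. Centre is SW corner plus half of each.
latitude -36.50, longitude -57.00.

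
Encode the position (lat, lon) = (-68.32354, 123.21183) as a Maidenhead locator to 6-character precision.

PC11oq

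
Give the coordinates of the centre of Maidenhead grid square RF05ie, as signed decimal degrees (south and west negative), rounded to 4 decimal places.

Field R=17, F=5: +17·20° lon, +5·10° lat → SW at lon 160°, lat -40°.
Square 0, 5: +0·2° lon, +5·1° lat → SW at lon 160°, lat -35°.
Subsquare i=8, e=4: +8·0.0833333° lon, +4·0.0416667° lat → SW at lon 160.667°, lat -34.8333°.
Cell spans 0.0833333° lon × 0.0416667° lat. Centre is SW corner plus half of each.
latitude -34.8125, longitude 160.7083.

-34.8125, 160.7083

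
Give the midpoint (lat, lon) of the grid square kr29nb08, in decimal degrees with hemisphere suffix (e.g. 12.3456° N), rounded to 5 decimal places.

89.07708° N, 25.08750° E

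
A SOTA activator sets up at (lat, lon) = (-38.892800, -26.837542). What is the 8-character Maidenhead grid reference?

Offset from 180°W / 90°S: lon 153.16246°, lat 51.10720°.
Field (20°×10°, letters A–R): lon ⌊153.16246/20⌋ = 7 → H; lat ⌊51.10720/10⌋ = 5 → F.
Square (2°×1°, digits 0–9): lon ⌊13.16246/2⌋ = 6; lat ⌊1.10720/1⌋ = 1.
Subsquare (5′×2.5′, letters a–x): lon ⌊1.16246/0.0833333⌋ = 13 → n; lat ⌊0.10720/0.0416667⌋ = 2 → c.
Extended square (30″×15″, digits 0–9): lon ⌊0.07912/0.00833333⌋ = 9; lat ⌊0.02387/0.00416667⌋ = 5.

HF61nc95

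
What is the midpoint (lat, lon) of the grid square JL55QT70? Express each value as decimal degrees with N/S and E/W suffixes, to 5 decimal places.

25.79375° N, 11.39583° E

Field J=9, L=11: +9·20° lon, +11·10° lat → SW at lon 0°, lat 20°.
Square 5, 5: +5·2° lon, +5·1° lat → SW at lon 10°, lat 25°.
Subsquare q=16, t=19: +16·0.0833333° lon, +19·0.0416667° lat → SW at lon 11.3333°, lat 25.7917°.
Extended square 7, 0: +7·0.00833333° lon, +0·0.00416667° lat → SW at lon 11.3917°, lat 25.7917°.
Cell spans 0.00833333° lon × 0.00416667° lat. Centre is SW corner plus half of each.
latitude 25.79375° N, longitude 11.39583° E.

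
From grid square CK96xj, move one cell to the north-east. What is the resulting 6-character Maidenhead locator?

Longitude subsquare x = 23; +1 → 24, wraps to 0 = a, carry into square.
Longitude square 9; +1 → 10, wraps to 0, carry into field.
Longitude field C = 2; +1 → 3 = D.
Latitude subsquare j = 9; +1 → 10 = k.

DK06ak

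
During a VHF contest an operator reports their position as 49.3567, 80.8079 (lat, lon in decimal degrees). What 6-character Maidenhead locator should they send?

Add 180° to longitude and 90° to latitude: 260.8079, 139.3567.
Field (20°×10°, letters A–R): 260.8079/20 → 13 → N, 139.3567/10 → 13 → N; chars NN.
Square (2°×1°, digits 0–9): 0.8079/2 → 0, 9.3567/1 → 9; chars 09.
Subsquare (5′×2.5′, letters a–x): 0.8079/0.0833333 → 9 → j, 0.3567/0.0416667 → 8 → i; chars ji.

NN09ji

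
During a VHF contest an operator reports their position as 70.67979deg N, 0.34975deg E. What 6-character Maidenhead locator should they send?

JQ00eq

Shift to the Maidenhead origin (180°W, 90°S): lon 180.3498, lat 160.6798.
Field: 180.3498/20 → 9 → J, 160.6798/10 → 16 → Q; chars JQ.
Square: 0.3498/2 → 0, 0.6798/1 → 0; chars 00.
Subsquare: 0.3498/0.0833333 → 4 → e, 0.6798/0.0416667 → 16 → q; chars eq.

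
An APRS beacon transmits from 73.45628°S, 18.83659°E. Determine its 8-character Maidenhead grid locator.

Shift to the Maidenhead origin (180°W, 90°S): lon 198.83659, lat 16.54372.
Field: lon ⌊198.83659/20⌋ = 9 → J; lat ⌊16.54372/10⌋ = 1 → B.
Square: lon ⌊18.83659/2⌋ = 9; lat ⌊6.54372/1⌋ = 6.
Subsquare: lon ⌊0.83659/0.0833333⌋ = 10 → k; lat ⌊0.54372/0.0416667⌋ = 13 → n.
Extended square: lon ⌊0.00326/0.00833333⌋ = 0; lat ⌊0.00205/0.00416667⌋ = 0.

JB96kn00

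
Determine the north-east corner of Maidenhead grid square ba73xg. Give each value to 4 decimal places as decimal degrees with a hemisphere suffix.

86.7083° S, 144.0000° W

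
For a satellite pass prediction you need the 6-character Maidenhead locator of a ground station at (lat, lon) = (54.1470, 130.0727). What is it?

PO54ad

Shift to the Maidenhead origin (180°W, 90°S): lon 310.0727, lat 144.1470.
Field: 310.0727/20 → 15 → P, 144.1470/10 → 14 → O; chars PO.
Square: 10.0727/2 → 5, 4.1470/1 → 4; chars 54.
Subsquare: 0.0727/0.0833333 → 0 → a, 0.1470/0.0416667 → 3 → d; chars ad.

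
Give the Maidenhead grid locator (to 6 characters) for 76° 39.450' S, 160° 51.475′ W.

Add 180° to longitude and 90° to latitude: 19.1421, 13.3425.
Field: 19.1421/20 → 0 → A, 13.3425/10 → 1 → B; chars AB.
Square: 19.1421/2 → 9, 3.3425/1 → 3; chars 93.
Subsquare: 1.1421/0.0833333 → 13 → n, 0.3425/0.0416667 → 8 → i; chars ni.

AB93ni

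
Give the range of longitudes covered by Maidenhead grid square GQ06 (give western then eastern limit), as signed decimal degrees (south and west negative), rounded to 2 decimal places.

-60.00, -58.00

Field G=6, Q=16: +6·20° lon, +16·10° lat → SW at lon -60°, lat 70°.
Square 0, 6: +0·2° lon, +6·1° lat → SW at lon -60°, lat 76°.
Cell spans 2° lon × 1° lat.
west -60.00, east -58.00.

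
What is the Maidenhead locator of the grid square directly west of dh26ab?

DH16xb

Longitude subsquare a = 0; −1 → -1, wraps to 23 = x, carry into square.
Longitude square 2; −1 → 1.
The latitude characters are unchanged.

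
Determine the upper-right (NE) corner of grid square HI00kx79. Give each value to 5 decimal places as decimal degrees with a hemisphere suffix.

Field H=7, I=8: +7·20° lon, +8·10° lat → SW at lon -40°, lat -10°.
Square 0, 0: +0·2° lon, +0·1° lat → SW at lon -40°, lat -10°.
Subsquare k=10, x=23: +10·0.0833333° lon, +23·0.0416667° lat → SW at lon -39.1667°, lat -9.04167°.
Extended square 7, 9: +7·0.00833333° lon, +9·0.00416667° lat → SW at lon -39.1083°, lat -9.00417°.
Cell spans 0.00833333° lon × 0.00416667° lat. NE corner is SW corner plus one full cell.
latitude 9.00000° S, longitude 39.10000° W.

9.00000° S, 39.10000° W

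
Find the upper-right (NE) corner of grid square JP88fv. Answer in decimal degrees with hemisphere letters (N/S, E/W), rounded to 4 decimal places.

68.9167° N, 16.5000° E

Field J=9, P=15: +9·20° lon, +15·10° lat → SW at lon 0°, lat 60°.
Square 8, 8: +8·2° lon, +8·1° lat → SW at lon 16°, lat 68°.
Subsquare f=5, v=21: +5·0.0833333° lon, +21·0.0416667° lat → SW at lon 16.4167°, lat 68.875°.
Cell spans 0.0833333° lon × 0.0416667° lat. NE corner is SW corner plus one full cell.
latitude 68.9167° N, longitude 16.5000° E.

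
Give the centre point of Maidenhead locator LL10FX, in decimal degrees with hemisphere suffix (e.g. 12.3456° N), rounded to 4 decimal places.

Field L=11, L=11: +11·20° lon, +11·10° lat → SW at lon 40°, lat 20°.
Square 1, 0: +1·2° lon, +0·1° lat → SW at lon 42°, lat 20°.
Subsquare f=5, x=23: +5·0.0833333° lon, +23·0.0416667° lat → SW at lon 42.4167°, lat 20.9583°.
Cell spans 0.0833333° lon × 0.0416667° lat. Centre is SW corner plus half of each.
latitude 20.9792° N, longitude 42.4583° E.

20.9792° N, 42.4583° E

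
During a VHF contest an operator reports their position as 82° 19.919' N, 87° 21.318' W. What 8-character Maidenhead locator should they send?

ER62hh79

Offset from 180°W / 90°S: lon 92.64470°, lat 172.33198°.
Field (20°×10°, letters A–R): 92.64470/20 → 4 → E, 172.33198/10 → 17 → R; chars ER.
Square (2°×1°, digits 0–9): 12.64470/2 → 6, 2.33198/1 → 2; chars 62.
Subsquare (5′×2.5′, letters a–x): 0.64470/0.0833333 → 7 → h, 0.33198/0.0416667 → 7 → h; chars hh.
Extended square (30″×15″, digits 0–9): 0.06137/0.00833333 → 7, 0.04032/0.00416667 → 9; chars 79.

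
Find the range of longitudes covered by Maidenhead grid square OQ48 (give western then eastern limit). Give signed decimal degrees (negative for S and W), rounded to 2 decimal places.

Field O=14, Q=16: +14·20° lon, +16·10° lat → SW at lon 100°, lat 70°.
Square 4, 8: +4·2° lon, +8·1° lat → SW at lon 108°, lat 78°.
Cell spans 2° lon × 1° lat.
west 108.00, east 110.00.

108.00, 110.00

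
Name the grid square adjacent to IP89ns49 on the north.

IP89nt40

Latitude extended square 9; +1 → 10, wraps to 0, carry into subsquare.
Latitude subsquare s = 18; +1 → 19 = t.
The longitude characters are unchanged.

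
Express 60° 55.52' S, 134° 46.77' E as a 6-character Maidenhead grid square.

PC79jb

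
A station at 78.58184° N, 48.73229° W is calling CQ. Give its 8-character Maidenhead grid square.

GQ58pn29

Add 180° to longitude and 90° to latitude: 131.26771, 168.58184.
Field (20°×10°, letters A–R): 131.26771/20 → 6 → G, 168.58184/10 → 16 → Q; chars GQ.
Square (2°×1°, digits 0–9): 11.26771/2 → 5, 8.58184/1 → 8; chars 58.
Subsquare (5′×2.5′, letters a–x): 1.26771/0.0833333 → 15 → p, 0.58184/0.0416667 → 13 → n; chars pn.
Extended square (30″×15″, digits 0–9): 0.01771/0.00833333 → 2, 0.04017/0.00416667 → 9; chars 29.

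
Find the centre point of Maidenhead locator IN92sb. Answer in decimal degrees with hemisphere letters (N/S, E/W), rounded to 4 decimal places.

Field I=8, N=13: +8·20° lon, +13·10° lat → SW at lon -20°, lat 40°.
Square 9, 2: +9·2° lon, +2·1° lat → SW at lon -2°, lat 42°.
Subsquare s=18, b=1: +18·0.0833333° lon, +1·0.0416667° lat → SW at lon -0.5°, lat 42.0417°.
Cell spans 0.0833333° lon × 0.0416667° lat. Centre is SW corner plus half of each.
latitude 42.0625° N, longitude 0.4583° W.

42.0625° N, 0.4583° W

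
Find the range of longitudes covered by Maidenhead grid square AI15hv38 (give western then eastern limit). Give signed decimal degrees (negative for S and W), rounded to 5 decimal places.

-177.39167, -177.38333

Field A=0, I=8: +0·20° lon, +8·10° lat → SW at lon -180°, lat -10°.
Square 1, 5: +1·2° lon, +5·1° lat → SW at lon -178°, lat -5°.
Subsquare h=7, v=21: +7·0.0833333° lon, +21·0.0416667° lat → SW at lon -177.417°, lat -4.125°.
Extended square 3, 8: +3·0.00833333° lon, +8·0.00416667° lat → SW at lon -177.392°, lat -4.09167°.
Cell spans 0.00833333° lon × 0.00416667° lat.
west -177.39167, east -177.38333.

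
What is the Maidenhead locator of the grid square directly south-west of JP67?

JP56

Longitude square 6; −1 → 5.
Latitude square 7; −1 → 6.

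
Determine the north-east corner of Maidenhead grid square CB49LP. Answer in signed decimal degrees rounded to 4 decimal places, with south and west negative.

-70.3333, -131.0000

Field C=2, B=1: +2·20° lon, +1·10° lat → SW at lon -140°, lat -80°.
Square 4, 9: +4·2° lon, +9·1° lat → SW at lon -132°, lat -71°.
Subsquare l=11, p=15: +11·0.0833333° lon, +15·0.0416667° lat → SW at lon -131.083°, lat -70.375°.
Cell spans 0.0833333° lon × 0.0416667° lat. NE corner is SW corner plus one full cell.
latitude -70.3333, longitude -131.0000.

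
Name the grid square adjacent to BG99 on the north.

BH90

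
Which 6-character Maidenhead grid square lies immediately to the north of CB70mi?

CB70mj

Latitude subsquare i = 8; +1 → 9 = j.
The longitude characters are unchanged.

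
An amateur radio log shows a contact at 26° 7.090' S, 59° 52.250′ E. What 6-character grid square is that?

Shift to the Maidenhead origin (180°W, 90°S): lon 239.8708, lat 63.8818.
Field (20°×10°, letters A–R): 239.8708/20 → 11 → L, 63.8818/10 → 6 → G; chars LG.
Square (2°×1°, digits 0–9): 19.8708/2 → 9, 3.8818/1 → 3; chars 93.
Subsquare (5′×2.5′, letters a–x): 1.8708/0.0833333 → 22 → w, 0.8818/0.0416667 → 21 → v; chars wv.

LG93wv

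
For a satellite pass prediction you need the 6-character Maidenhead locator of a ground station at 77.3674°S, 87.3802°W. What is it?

EB62hp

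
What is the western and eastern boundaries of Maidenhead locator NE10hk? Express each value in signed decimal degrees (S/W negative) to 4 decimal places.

82.5833, 82.6667

Field N=13, E=4: +13·20° lon, +4·10° lat → SW at lon 80°, lat -50°.
Square 1, 0: +1·2° lon, +0·1° lat → SW at lon 82°, lat -50°.
Subsquare h=7, k=10: +7·0.0833333° lon, +10·0.0416667° lat → SW at lon 82.5833°, lat -49.5833°.
Cell spans 0.0833333° lon × 0.0416667° lat.
west 82.5833, east 82.6667.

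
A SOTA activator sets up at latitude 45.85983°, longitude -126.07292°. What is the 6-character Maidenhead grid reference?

CN65xu

Offset from 180°W / 90°S: lon 53.9271°, lat 135.8598°.
Field: 53.9271/20 → 2 → C, 135.8598/10 → 13 → N; chars CN.
Square: 13.9271/2 → 6, 5.8598/1 → 5; chars 65.
Subsquare: 1.9271/0.0833333 → 23 → x, 0.8598/0.0416667 → 20 → u; chars xu.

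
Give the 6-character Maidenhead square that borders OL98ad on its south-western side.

OL88xc

Longitude subsquare a = 0; −1 → -1, wraps to 23 = x, carry into square.
Longitude square 9; −1 → 8.
Latitude subsquare d = 3; −1 → 2 = c.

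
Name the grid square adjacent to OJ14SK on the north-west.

OJ14rl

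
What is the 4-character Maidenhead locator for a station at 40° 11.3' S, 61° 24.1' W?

FE99

Shift to the Maidenhead origin (180°W, 90°S): lon 118.60, lat 49.81.
Field (20°×10°, letters A–R): lon ⌊118.60/20⌋ = 5 → F; lat ⌊49.81/10⌋ = 4 → E.
Square (2°×1°, digits 0–9): lon ⌊18.60/2⌋ = 9; lat ⌊9.81/1⌋ = 9.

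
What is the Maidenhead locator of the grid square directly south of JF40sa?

JE49sx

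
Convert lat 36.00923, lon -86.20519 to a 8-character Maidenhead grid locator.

EM66va52

Add 180° to longitude and 90° to latitude: 93.79481, 126.00923.
Field (20°×10°, letters A–R): lon ⌊93.79481/20⌋ = 4 → E; lat ⌊126.00923/10⌋ = 12 → M.
Square (2°×1°, digits 0–9): lon ⌊13.79481/2⌋ = 6; lat ⌊6.00923/1⌋ = 6.
Subsquare (5′×2.5′, letters a–x): lon ⌊1.79481/0.0833333⌋ = 21 → v; lat ⌊0.00923/0.0416667⌋ = 0 → a.
Extended square (30″×15″, digits 0–9): lon ⌊0.04481/0.00833333⌋ = 5; lat ⌊0.00923/0.00416667⌋ = 2.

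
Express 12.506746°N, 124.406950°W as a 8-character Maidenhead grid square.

CK72tm11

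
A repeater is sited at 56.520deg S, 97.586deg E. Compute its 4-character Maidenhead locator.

Offset from 180°W / 90°S: lon 277.59°, lat 33.48°.
Field: lon ⌊277.59/20⌋ = 13 → N; lat ⌊33.48/10⌋ = 3 → D.
Square: lon ⌊17.59/2⌋ = 8; lat ⌊3.48/1⌋ = 3.

ND83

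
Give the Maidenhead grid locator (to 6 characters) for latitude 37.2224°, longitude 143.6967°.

Offset from 180°W / 90°S: lon 323.6967°, lat 127.2224°.
Field: lon ⌊323.6967/20⌋ = 16 → Q; lat ⌊127.2224/10⌋ = 12 → M.
Square: lon ⌊3.6967/2⌋ = 1; lat ⌊7.2224/1⌋ = 7.
Subsquare: lon ⌊1.6967/0.0833333⌋ = 20 → u; lat ⌊0.2224/0.0416667⌋ = 5 → f.

QM17uf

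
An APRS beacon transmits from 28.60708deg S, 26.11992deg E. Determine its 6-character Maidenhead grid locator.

KG31bj

Offset from 180°W / 90°S: lon 206.1199°, lat 61.3929°.
Field: 206.1199/20 → 10 → K, 61.3929/10 → 6 → G; chars KG.
Square: 6.1199/2 → 3, 1.3929/1 → 1; chars 31.
Subsquare: 0.1199/0.0833333 → 1 → b, 0.3929/0.0416667 → 9 → j; chars bj.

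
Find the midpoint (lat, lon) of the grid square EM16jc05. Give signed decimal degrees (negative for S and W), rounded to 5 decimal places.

36.10625, -97.24583

Field E=4, M=12: +4·20° lon, +12·10° lat → SW at lon -100°, lat 30°.
Square 1, 6: +1·2° lon, +6·1° lat → SW at lon -98°, lat 36°.
Subsquare j=9, c=2: +9·0.0833333° lon, +2·0.0416667° lat → SW at lon -97.25°, lat 36.0833°.
Extended square 0, 5: +0·0.00833333° lon, +5·0.00416667° lat → SW at lon -97.25°, lat 36.1042°.
Cell spans 0.00833333° lon × 0.00416667° lat. Centre is SW corner plus half of each.
latitude 36.10625, longitude -97.24583.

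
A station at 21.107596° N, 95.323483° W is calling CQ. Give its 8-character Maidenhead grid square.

EL21ic15

Add 180° to longitude and 90° to latitude: 84.67652, 111.10760.
Field: lon ⌊84.67652/20⌋ = 4 → E; lat ⌊111.10760/10⌋ = 11 → L.
Square: lon ⌊4.67652/2⌋ = 2; lat ⌊1.10760/1⌋ = 1.
Subsquare: lon ⌊0.67652/0.0833333⌋ = 8 → i; lat ⌊0.10760/0.0416667⌋ = 2 → c.
Extended square: lon ⌊0.00985/0.00833333⌋ = 1; lat ⌊0.02426/0.00416667⌋ = 5.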